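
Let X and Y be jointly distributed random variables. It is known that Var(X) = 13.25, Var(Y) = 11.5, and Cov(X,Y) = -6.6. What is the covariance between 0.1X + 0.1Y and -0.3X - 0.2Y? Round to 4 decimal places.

-0.2975

Cov(0.1X + 0.1Y, -0.3X - 0.2Y) = (0.1)(-0.3)Var(X) + (0.1)(-0.2)Var(Y) + [(0.1)(-0.2) + (0.1)(-0.3)]Cov(X,Y)
= -0.03·13.25 + -0.02·11.5 + -0.05·-6.6 = -0.2975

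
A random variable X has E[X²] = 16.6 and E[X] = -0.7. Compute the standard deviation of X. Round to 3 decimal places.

Var(X) = 16.6 − (-0.7)² = 16.11
σ(X) = √16.11 ≈ 4.014

4.014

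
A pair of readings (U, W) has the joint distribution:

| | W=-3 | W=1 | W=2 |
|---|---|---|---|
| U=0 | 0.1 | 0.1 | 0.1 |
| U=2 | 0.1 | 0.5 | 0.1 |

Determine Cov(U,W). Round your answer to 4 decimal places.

E[U] = 1.4,  E[W] = 0.4
E[UW] = 0.8
Cov(U,W) = E[UW] − E[U]E[W] = 0.8 − (1.4)(0.4) = 0.24

0.2400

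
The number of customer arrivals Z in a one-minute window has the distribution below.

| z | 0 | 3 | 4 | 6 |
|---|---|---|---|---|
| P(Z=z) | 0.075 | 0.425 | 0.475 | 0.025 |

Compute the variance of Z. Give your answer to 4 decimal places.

1.2694

E[Z] = (0)(0.075) + (3)(0.425) + (4)(0.475) + (6)(0.025) = 3.325
E[Z²] = (0)²(0.075) + (3)²(0.425) + (4)²(0.475) + (6)²(0.025) = 12.325
V(Z) = E[Z²] − (E[Z])² = 12.325 − (3.325)² = 1.269375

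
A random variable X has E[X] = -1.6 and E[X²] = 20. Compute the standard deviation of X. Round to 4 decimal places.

Var(X) = 20 − (-1.6)² = 17.44
SD(X) = √17.44 ≈ 4.1761

4.1761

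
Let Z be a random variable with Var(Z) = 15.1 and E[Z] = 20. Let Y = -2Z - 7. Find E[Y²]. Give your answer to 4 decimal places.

E[-2Z - 7] = -2·20 − 7 = -47
Var(-2Z - 7) = (-2)²·15.1 = 60.4
E[Y²] = Var(Y) + (E[Y])² = 60.4 + (-47)² = 2269.4

2269.4000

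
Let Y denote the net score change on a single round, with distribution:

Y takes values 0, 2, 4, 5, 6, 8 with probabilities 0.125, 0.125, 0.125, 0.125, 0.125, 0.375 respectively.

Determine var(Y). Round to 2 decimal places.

E[Y] = (0)(0.125) + (2)(0.125) + (4)(0.125) + (5)(0.125) + (6)(0.125) + (8)(0.375) = 5.125
E[Y²] = (0)²(0.125) + (2)²(0.125) + (4)²(0.125) + (5)²(0.125) + (6)²(0.125) + (8)²(0.375) = 34.125
var(Y) = E[Y²] − (E[Y])² = 34.125 − (5.125)² = 7.859375

7.86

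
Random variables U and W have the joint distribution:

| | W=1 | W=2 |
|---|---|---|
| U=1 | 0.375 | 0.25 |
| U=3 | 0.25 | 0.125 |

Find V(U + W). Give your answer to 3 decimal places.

1.109

E[U] = 1.75,  E[W] = 1.375,  E[UW] = 2.375
V(U) = 4 − (1.75)² = 0.9375;  V(W) = 2.125 − (1.375)² = 0.234375
Cov(U,W) = 2.375 − (1.75)(1.375) = -0.03125
V(U + W) = (1)²·0.9375 + (1)²·0.234375 + 2·(1)·(1)·-0.03125 = 1.109375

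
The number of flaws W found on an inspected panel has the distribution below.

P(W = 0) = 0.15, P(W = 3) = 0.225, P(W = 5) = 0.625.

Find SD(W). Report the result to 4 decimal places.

1.7916

E[W] = (0)(0.15) + (3)(0.225) + (5)(0.625) = 3.8
E[W²] = (0)²(0.15) + (3)²(0.225) + (5)²(0.625) = 17.65
V(W) = E[W²] − (E[W])² = 17.65 − (3.8)² = 3.21
SD(W) = √3.21 ≈ 1.7916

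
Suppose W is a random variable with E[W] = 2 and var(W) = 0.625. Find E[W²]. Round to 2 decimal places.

4.63

E[W²] = var(W) + (E[W])² = 0.625 + (2)² = 4.625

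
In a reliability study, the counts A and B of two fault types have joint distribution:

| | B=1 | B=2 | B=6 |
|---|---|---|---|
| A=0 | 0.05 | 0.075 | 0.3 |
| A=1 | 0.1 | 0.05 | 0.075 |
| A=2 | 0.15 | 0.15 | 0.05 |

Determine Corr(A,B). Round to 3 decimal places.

-0.500

E[A] = 0.925,  E[B] = 3.4
E[AB] = 2.15
Cov(A,B) = E[AB] − E[A]E[B] = 2.15 − (0.925)(3.4) = -0.995
var(A) = 0.769375,  var(B) = 5.14
ρ = -0.995 / √(0.769375·5.14) ≈ -0.500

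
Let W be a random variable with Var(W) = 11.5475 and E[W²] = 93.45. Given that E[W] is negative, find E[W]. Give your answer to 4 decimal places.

(E[W])² = E[W²] − Var(W) = 93.45 − 11.5475 = 81.9025
E[W] = −√81.9025 = -9.05

-9.0500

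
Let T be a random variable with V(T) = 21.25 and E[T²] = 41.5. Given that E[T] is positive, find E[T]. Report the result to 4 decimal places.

(E[T])² = E[T²] − V(T) = 41.5 − 21.25 = 20.25
E[T] = √20.25 = 4.5

4.5000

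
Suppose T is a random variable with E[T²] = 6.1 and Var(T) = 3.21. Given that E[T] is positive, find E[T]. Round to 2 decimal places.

1.70

(E[T])² = E[T²] − Var(T) = 6.1 − 3.21 = 2.89
E[T] = √2.89 = 1.7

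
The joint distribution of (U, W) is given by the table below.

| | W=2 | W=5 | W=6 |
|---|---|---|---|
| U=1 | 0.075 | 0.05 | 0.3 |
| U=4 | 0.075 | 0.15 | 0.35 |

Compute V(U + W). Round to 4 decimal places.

E[U] = 2.725,  E[W] = 5.2,  E[UW] = 14.2
V(U) = 9.625 − (2.725)² = 2.199375;  V(W) = 29 − (5.2)² = 1.96
cov(U,W) = 14.2 − (2.725)(5.2) = 0.03
V(U + W) = (1)²·2.199375 + (1)²·1.96 + 2·(1)·(1)·0.03 = 4.219375

4.2194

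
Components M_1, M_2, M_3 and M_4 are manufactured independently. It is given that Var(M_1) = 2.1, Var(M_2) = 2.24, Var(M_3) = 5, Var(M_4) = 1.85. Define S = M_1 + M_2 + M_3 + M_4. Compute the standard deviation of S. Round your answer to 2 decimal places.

3.35

By independence, Var(S) = (1)²Var(M_1) + (1)²Var(M_2) + (1)²Var(M_3) + (1)²Var(M_4)
= (1)²·2.1 + (1)²·2.24 + (1)²·5 + (1)²·1.85 = 11.19
SD(S) = √11.19 ≈ 3.35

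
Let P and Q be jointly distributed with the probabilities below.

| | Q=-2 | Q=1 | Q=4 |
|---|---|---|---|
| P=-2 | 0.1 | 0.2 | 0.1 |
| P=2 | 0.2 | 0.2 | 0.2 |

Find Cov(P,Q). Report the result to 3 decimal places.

E[P] = 0.4,  E[Q] = 1
E[PQ] = 0.4
Cov(P,Q) = E[PQ] − E[P]E[Q] = 0.4 − (0.4)(1) = 0

0.000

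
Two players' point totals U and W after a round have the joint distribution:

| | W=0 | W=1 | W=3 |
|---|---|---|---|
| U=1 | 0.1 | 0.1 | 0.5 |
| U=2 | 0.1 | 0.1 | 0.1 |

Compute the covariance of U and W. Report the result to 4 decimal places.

E[U] = 1.3,  E[W] = 2
E[UW] = 2.4
Cov(U,W) = E[UW] − E[U]E[W] = 2.4 − (1.3)(2) = -0.2

-0.2000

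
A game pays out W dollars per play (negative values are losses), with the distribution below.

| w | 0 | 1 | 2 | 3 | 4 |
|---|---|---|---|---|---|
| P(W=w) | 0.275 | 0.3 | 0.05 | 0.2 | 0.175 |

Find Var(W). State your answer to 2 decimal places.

2.21

E[W] = (0)(0.275) + (1)(0.3) + (2)(0.05) + (3)(0.2) + (4)(0.175) = 1.7
E[W²] = (0)²(0.275) + (1)²(0.3) + (2)²(0.05) + (3)²(0.2) + (4)²(0.175) = 5.1
Var(W) = E[W²] − (E[W])² = 5.1 − (1.7)² = 2.21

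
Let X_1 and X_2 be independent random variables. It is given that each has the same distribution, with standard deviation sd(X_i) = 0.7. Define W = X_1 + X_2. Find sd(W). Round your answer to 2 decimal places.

0.99

var(X_i) = (0.7)² = 0.49
By independence, var(W) = (1)²var(X_1) + (1)²var(X_2)
= (1)²·0.49 + (1)²·0.49 = 0.98
sd(W) = √0.98 ≈ 0.99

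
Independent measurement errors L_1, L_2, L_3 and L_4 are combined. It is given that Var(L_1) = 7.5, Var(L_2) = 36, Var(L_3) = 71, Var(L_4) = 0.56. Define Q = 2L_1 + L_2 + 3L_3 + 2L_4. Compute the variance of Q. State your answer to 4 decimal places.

By independence, Var(Q) = (2)²Var(L_1) + (1)²Var(L_2) + (3)²Var(L_3) + (2)²Var(L_4)
= (2)²·7.5 + (1)²·36 + (3)²·71 + (2)²·0.56 = 707.24

707.2400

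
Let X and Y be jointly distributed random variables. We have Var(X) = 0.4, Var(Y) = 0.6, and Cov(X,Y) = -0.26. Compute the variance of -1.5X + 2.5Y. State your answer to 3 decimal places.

Var(-1.5X + 2.5Y) = (-1.5)²·Var(X) + (2.5)²·Var(Y) + 2·(-1.5)·(2.5)·Cov(X,Y)
= 2.25·0.4 + 6.25·0.6 + -7.5·-0.26 = 6.6

6.600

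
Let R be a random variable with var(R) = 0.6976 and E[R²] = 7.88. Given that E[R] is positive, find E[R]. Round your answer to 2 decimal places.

(E[R])² = E[R²] − var(R) = 7.88 − 0.6976 = 7.1824
E[R] = √7.1824 = 2.68

2.68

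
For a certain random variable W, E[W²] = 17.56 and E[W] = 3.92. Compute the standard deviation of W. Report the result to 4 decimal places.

Var(W) = 17.56 − (3.92)² = 2.1936
σ(W) = √2.1936 ≈ 1.4811

1.4811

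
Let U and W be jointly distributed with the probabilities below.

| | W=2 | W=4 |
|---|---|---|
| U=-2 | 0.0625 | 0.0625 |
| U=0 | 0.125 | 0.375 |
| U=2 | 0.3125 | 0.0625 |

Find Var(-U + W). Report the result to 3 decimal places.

E[U] = 0.5,  E[W] = 3,  E[UW] = 1
Var(U) = 2 − (0.5)² = 1.75;  Var(W) = 10 − (3)² = 1
cov(U,W) = 1 − (0.5)(3) = -0.5
Var(-U + W) = (-1)²·1.75 + (1)²·1 + 2·(-1)·(1)·-0.5 = 3.75

3.750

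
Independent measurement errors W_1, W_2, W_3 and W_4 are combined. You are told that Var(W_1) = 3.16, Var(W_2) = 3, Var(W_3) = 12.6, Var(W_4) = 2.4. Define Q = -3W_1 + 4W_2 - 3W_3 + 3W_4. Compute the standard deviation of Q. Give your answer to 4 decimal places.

By independence, Var(Q) = (-3)²Var(W_1) + (4)²Var(W_2) + (-3)²Var(W_3) + (3)²Var(W_4)
= (-3)²·3.16 + (4)²·3 + (-3)²·12.6 + (3)²·2.4 = 211.44
σ(Q) = √211.44 ≈ 14.5410

14.5410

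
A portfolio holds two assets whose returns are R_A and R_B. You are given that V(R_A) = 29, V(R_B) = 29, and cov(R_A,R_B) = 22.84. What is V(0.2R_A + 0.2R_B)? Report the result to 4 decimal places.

4.1472

V(0.2R_A + 0.2R_B) = (0.2)²·V(R_A) + (0.2)²·V(R_B) + 2·(0.2)·(0.2)·cov(R_A,R_B)
= 0.04·29 + 0.04·29 + 0.08·22.84 = 4.1472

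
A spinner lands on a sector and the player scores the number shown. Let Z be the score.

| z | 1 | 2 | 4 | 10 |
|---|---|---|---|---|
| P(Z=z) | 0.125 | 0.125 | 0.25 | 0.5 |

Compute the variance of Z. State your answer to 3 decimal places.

E[Z] = (1)(0.125) + (2)(0.125) + (4)(0.25) + (10)(0.5) = 6.375
E[Z²] = (1)²(0.125) + (2)²(0.125) + (4)²(0.25) + (10)²(0.5) = 54.625
var(Z) = E[Z²] − (E[Z])² = 54.625 − (6.375)² = 13.984375

13.984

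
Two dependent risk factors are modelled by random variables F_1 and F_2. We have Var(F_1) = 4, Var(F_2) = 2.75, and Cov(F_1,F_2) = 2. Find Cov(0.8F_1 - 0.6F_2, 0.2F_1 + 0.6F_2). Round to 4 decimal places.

Cov(0.8F_1 - 0.6F_2, 0.2F_1 + 0.6F_2) = (0.8)(0.2)Var(F_1) + (-0.6)(0.6)Var(F_2) + [(0.8)(0.6) + (-0.6)(0.2)]Cov(F_1,F_2)
= 0.16·4 + -0.36·2.75 + 0.36·2 = 0.37

0.3700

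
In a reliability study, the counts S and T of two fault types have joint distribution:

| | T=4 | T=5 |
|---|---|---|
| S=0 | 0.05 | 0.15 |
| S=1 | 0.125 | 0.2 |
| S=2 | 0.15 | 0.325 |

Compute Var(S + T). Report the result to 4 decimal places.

0.7975

E[S] = 1.275,  E[T] = 4.675,  E[ST] = 5.95
Var(S) = 2.225 − (1.275)² = 0.599375;  Var(T) = 22.075 − (4.675)² = 0.219375
cov(S,T) = 5.95 − (1.275)(4.675) = -0.010625
Var(S + T) = (1)²·0.599375 + (1)²·0.219375 + 2·(1)·(1)·-0.010625 = 0.7975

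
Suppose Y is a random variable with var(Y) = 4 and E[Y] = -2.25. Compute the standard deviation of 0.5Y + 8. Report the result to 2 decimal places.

1.00

var(0.5Y + 8) = (0.5)²·4 = 1
σ(0.5Y + 8) = √1 ≈ 1.00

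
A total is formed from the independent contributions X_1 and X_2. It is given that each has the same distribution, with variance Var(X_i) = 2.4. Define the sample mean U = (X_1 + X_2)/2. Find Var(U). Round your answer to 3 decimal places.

By independence, Var(U) = (0.5)²Var(X_1) + (0.5)²Var(X_2)
= (0.5)²·2.4 + (0.5)²·2.4 = 1.2

1.200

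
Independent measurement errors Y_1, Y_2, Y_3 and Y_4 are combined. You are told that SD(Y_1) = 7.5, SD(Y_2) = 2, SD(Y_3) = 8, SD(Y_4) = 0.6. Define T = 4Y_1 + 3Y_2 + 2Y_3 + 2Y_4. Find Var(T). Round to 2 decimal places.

1193.44

Var(Y_1) = 56.25, Var(Y_2) = 4, Var(Y_3) = 64, Var(Y_4) = 0.36
By independence, Var(T) = (4)²Var(Y_1) + (3)²Var(Y_2) + (2)²Var(Y_3) + (2)²Var(Y_4)
= (4)²·56.25 + (3)²·4 + (2)²·64 + (2)²·0.36 = 1193.44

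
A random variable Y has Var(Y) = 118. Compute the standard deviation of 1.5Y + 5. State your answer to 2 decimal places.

Var(1.5Y + 5) = (1.5)²·118 = 265.5
SD(1.5Y + 5) = √265.5 ≈ 16.29

16.29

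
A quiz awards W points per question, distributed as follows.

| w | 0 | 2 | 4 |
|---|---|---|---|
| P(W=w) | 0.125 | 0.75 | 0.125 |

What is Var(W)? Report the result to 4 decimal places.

E[W] = (0)(0.125) + (2)(0.75) + (4)(0.125) = 2
E[W²] = (0)²(0.125) + (2)²(0.75) + (4)²(0.125) = 5
Var(W) = E[W²] − (E[W])² = 5 − (2)² = 1

1.0000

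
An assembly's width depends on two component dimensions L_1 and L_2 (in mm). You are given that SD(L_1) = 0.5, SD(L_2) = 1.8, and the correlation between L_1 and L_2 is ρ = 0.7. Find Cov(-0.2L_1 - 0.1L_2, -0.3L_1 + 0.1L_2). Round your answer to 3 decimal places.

V(L_1) = (0.5)² = 0.25;  V(L_2) = (1.8)² = 3.24
Cov(L_1,L_2) = ρ·SD(L_1)·SD(L_2) = 0.7·0.5·1.8 = 0.63
Cov(-0.2L_1 - 0.1L_2, -0.3L_1 + 0.1L_2) = (-0.2)(-0.3)V(L_1) + (-0.1)(0.1)V(L_2) + [(-0.2)(0.1) + (-0.1)(-0.3)]Cov(L_1,L_2)
= 0.06·0.25 + -0.01·3.24 + 0.01·0.63 = -0.0111

-0.011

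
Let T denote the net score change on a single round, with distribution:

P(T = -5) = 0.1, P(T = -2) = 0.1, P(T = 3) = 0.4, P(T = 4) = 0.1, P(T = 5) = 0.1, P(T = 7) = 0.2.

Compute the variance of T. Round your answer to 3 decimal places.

12.560

E[T] = (-5)(0.1) + (-2)(0.1) + (3)(0.4) + (4)(0.1) + (5)(0.1) + (7)(0.2) = 2.8
E[T²] = (-5)²(0.1) + (-2)²(0.1) + (3)²(0.4) + (4)²(0.1) + (5)²(0.1) + (7)²(0.2) = 20.4
Var(T) = E[T²] − (E[T])² = 20.4 − (2.8)² = 12.56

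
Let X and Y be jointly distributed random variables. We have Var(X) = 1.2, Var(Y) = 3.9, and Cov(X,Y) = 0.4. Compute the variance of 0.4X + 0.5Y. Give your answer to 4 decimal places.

1.3270

Var(0.4X + 0.5Y) = (0.4)²·Var(X) + (0.5)²·Var(Y) + 2·(0.4)·(0.5)·Cov(X,Y)
= 0.16·1.2 + 0.25·3.9 + 0.4·0.4 = 1.327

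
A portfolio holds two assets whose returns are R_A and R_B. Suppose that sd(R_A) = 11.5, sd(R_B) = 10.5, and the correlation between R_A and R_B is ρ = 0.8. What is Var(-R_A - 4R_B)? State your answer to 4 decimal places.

Var(R_A) = (11.5)² = 132.25;  Var(R_B) = (10.5)² = 110.25
Cov(R_A,R_B) = ρ·sd(R_A)·sd(R_B) = 0.8·11.5·10.5 = 96.6
Var(-R_A - 4R_B) = (-1)²·Var(R_A) + (-4)²·Var(R_B) + 2·(-1)·(-4)·Cov(R_A,R_B)
= 1·132.25 + 16·110.25 + 8·96.6 = 2669.05

2669.0500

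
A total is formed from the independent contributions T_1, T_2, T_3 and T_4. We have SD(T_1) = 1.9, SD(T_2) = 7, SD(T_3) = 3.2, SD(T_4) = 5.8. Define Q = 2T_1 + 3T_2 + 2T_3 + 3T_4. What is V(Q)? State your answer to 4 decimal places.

V(T_1) = 3.61, V(T_2) = 49, V(T_3) = 10.24, V(T_4) = 33.64
By independence, V(Q) = (2)²V(T_1) + (3)²V(T_2) + (2)²V(T_3) + (3)²V(T_4)
= (2)²·3.61 + (3)²·49 + (2)²·10.24 + (3)²·33.64 = 799.16

799.1600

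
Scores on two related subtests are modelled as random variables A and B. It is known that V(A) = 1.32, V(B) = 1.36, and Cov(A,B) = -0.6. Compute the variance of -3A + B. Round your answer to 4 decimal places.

16.8400

V(-3A + B) = (-3)²·V(A) + (1)²·V(B) + 2·(-3)·(1)·Cov(A,B)
= 9·1.32 + 1·1.36 + -6·-0.6 = 16.84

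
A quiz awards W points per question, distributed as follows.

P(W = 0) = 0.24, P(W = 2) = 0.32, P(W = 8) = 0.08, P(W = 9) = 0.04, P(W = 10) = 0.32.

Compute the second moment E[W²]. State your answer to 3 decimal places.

41.640

E[W²] = (0)²(0.24) + (2)²(0.32) + (8)²(0.08) + (9)²(0.04) + (10)²(0.32) = 41.64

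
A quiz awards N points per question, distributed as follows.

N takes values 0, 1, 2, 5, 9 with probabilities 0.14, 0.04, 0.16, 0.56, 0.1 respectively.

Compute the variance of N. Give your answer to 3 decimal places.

E[N] = (0)(0.14) + (1)(0.04) + (2)(0.16) + (5)(0.56) + (9)(0.1) = 4.06
E[N²] = (0)²(0.14) + (1)²(0.04) + (2)²(0.16) + (5)²(0.56) + (9)²(0.1) = 22.78
Var(N) = E[N²] − (E[N])² = 22.78 − (4.06)² = 6.2964

6.296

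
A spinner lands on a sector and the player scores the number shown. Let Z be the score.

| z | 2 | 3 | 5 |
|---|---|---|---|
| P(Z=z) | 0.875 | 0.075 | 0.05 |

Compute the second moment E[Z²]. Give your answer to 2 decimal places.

5.43

E[Z²] = (2)²(0.875) + (3)²(0.075) + (5)²(0.05) = 5.425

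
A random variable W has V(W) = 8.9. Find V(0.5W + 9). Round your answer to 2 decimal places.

V(0.5W + 9) = (0.5)²·V(W) = 0.25·8.9 = 2.225

2.23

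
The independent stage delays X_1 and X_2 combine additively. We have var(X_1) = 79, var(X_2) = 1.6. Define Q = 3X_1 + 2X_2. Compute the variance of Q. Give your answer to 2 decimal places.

By independence, var(Q) = (3)²var(X_1) + (2)²var(X_2)
= (3)²·79 + (2)²·1.6 = 717.4

717.40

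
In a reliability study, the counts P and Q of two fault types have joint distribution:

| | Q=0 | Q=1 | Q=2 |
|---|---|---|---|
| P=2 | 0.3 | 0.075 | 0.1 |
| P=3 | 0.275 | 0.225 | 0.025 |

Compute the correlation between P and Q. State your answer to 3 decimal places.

-0.039

E[P] = 2.525,  E[Q] = 0.55
E[PQ] = 1.375
cov(P,Q) = E[PQ] − E[P]E[Q] = 1.375 − (2.525)(0.55) = -0.01375
V(P) = 0.249375,  V(Q) = 0.4975
ρ = -0.01375 / √(0.249375·0.4975) ≈ -0.039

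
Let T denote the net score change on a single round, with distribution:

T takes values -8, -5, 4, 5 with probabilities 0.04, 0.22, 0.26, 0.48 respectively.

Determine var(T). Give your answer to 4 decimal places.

E[T] = (-8)(0.04) + (-5)(0.22) + (4)(0.26) + (5)(0.48) = 2.02
E[T²] = (-8)²(0.04) + (-5)²(0.22) + (4)²(0.26) + (5)²(0.48) = 24.22
var(T) = E[T²] − (E[T])² = 24.22 − (2.02)² = 20.1396

20.1396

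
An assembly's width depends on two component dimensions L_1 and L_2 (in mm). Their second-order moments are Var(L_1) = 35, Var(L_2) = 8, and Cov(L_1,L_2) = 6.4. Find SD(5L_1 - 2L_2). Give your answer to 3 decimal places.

Var(5L_1 - 2L_2) = (5)²·Var(L_1) + (-2)²·Var(L_2) + 2·(5)·(-2)·Cov(L_1,L_2)
= 25·35 + 4·8 + -20·6.4 = 779
SD(5L_1 - 2L_2) = √779 ≈ 27.911

27.911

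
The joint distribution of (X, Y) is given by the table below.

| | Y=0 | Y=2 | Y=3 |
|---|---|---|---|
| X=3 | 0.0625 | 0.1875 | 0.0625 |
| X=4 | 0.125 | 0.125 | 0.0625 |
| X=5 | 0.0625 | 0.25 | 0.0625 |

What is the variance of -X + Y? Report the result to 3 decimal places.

1.734

E[X] = 4.0625,  E[Y] = 1.6875,  E[XY] = 6.875
V(X) = 17.1875 − (4.0625)² = 0.68359375;  V(Y) = 3.9375 − (1.6875)² = 1.08984375
Cov(X,Y) = 6.875 − (4.0625)(1.6875) = 0.01953125
V(-X + Y) = (-1)²·0.68359375 + (1)²·1.08984375 + 2·(-1)·(1)·0.01953125 = 1.734375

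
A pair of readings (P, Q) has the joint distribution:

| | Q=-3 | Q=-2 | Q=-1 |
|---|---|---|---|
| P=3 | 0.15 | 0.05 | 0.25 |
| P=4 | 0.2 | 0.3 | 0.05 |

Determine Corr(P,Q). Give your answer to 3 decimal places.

-0.306

E[P] = 3.55,  E[Q] = -2.05
E[PQ] = -7.4
Cov(P,Q) = E[PQ] − E[P]E[Q] = -7.4 − (3.55)(-2.05) = -0.1225
Var(P) = 0.2475,  Var(Q) = 0.6475
ρ = -0.1225 / √(0.2475·0.6475) ≈ -0.306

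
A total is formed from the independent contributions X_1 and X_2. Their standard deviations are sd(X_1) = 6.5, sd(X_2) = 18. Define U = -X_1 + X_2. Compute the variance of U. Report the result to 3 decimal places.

366.250

V(X_1) = 42.25, V(X_2) = 324
By independence, V(U) = (-1)²V(X_1) + (1)²V(X_2)
= (-1)²·42.25 + (1)²·324 = 366.25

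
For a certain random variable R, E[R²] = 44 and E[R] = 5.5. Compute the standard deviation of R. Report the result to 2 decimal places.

3.71

V(R) = 44 − (5.5)² = 13.75
SD(R) = √13.75 ≈ 3.71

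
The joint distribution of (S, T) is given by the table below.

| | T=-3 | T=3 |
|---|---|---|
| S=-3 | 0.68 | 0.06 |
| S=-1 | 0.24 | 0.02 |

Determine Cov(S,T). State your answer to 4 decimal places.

E[S] = -2.48,  E[T] = -2.52
E[ST] = 6.24
Cov(S,T) = E[ST] − E[S]E[T] = 6.24 − (-2.48)(-2.52) = -0.0096

-0.0096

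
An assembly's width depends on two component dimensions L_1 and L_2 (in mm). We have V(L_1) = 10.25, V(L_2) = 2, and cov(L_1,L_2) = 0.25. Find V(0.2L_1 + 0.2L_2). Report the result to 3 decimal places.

0.510

V(0.2L_1 + 0.2L_2) = (0.2)²·V(L_1) + (0.2)²·V(L_2) + 2·(0.2)·(0.2)·cov(L_1,L_2)
= 0.04·10.25 + 0.04·2 + 0.08·0.25 = 0.51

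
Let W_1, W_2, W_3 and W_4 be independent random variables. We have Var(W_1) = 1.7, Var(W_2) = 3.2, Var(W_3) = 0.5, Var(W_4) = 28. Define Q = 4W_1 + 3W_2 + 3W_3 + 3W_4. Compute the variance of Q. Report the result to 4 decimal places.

By independence, Var(Q) = (4)²Var(W_1) + (3)²Var(W_2) + (3)²Var(W_3) + (3)²Var(W_4)
= (4)²·1.7 + (3)²·3.2 + (3)²·0.5 + (3)²·28 = 312.5

312.5000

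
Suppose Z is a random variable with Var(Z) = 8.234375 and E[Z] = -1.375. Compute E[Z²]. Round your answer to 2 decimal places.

E[Z²] = Var(Z) + (E[Z])² = 8.234375 + (-1.375)² = 10.125

10.13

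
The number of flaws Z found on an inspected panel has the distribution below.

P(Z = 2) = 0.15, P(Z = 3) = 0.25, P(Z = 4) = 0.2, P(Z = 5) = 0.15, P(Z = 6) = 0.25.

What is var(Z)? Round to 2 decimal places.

1.99

E[Z] = (2)(0.15) + (3)(0.25) + (4)(0.2) + (5)(0.15) + (6)(0.25) = 4.1
E[Z²] = (2)²(0.15) + (3)²(0.25) + (4)²(0.2) + (5)²(0.15) + (6)²(0.25) = 18.8
var(Z) = E[Z²] − (E[Z])² = 18.8 − (4.1)² = 1.99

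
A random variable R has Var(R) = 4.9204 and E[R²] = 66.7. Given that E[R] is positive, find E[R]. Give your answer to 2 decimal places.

7.86

(E[R])² = E[R²] − Var(R) = 66.7 − 4.9204 = 61.7796
E[R] = √61.7796 = 7.86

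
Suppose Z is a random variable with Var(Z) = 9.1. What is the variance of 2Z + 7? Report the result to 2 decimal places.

36.40

Var(2Z + 7) = (2)²·Var(Z) = 4·9.1 = 36.4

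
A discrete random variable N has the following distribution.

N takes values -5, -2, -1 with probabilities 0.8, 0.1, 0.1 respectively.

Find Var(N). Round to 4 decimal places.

E[N] = (-5)(0.8) + (-2)(0.1) + (-1)(0.1) = -4.3
E[N²] = (-5)²(0.8) + (-2)²(0.1) + (-1)²(0.1) = 20.5
Var(N) = E[N²] − (E[N])² = 20.5 − (-4.3)² = 2.01

2.0100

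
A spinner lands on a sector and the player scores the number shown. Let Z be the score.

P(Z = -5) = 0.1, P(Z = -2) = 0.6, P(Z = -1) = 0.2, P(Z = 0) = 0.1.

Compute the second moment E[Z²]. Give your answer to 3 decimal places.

5.100

E[Z²] = (-5)²(0.1) + (-2)²(0.6) + (-1)²(0.2) + (0)²(0.1) = 5.1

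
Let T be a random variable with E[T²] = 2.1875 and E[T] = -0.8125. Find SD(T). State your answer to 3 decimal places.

Var(T) = 2.1875 − (-0.8125)² = 1.52734375
SD(T) = √1.52734375 ≈ 1.236

1.236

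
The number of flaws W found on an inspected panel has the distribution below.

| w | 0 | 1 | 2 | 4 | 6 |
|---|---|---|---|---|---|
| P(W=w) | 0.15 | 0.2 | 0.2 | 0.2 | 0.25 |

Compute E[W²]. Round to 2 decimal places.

E[W²] = (0)²(0.15) + (1)²(0.2) + (2)²(0.2) + (4)²(0.2) + (6)²(0.25) = 13.2

13.20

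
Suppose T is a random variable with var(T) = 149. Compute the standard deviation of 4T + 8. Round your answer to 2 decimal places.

48.83

var(4T + 8) = (4)²·149 = 2384
sd(4T + 8) = √2384 ≈ 48.83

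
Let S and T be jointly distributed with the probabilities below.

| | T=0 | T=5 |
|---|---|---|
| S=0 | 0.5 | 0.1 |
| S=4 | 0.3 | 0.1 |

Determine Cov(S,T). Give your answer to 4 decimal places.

E[S] = 1.6,  E[T] = 1
E[ST] = 2
Cov(S,T) = E[ST] − E[S]E[T] = 2 − (1.6)(1) = 0.4

0.4000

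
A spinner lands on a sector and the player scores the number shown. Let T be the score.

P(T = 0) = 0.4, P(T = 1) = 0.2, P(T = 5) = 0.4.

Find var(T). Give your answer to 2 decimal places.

5.36

E[T] = (0)(0.4) + (1)(0.2) + (5)(0.4) = 2.2
E[T²] = (0)²(0.4) + (1)²(0.2) + (5)²(0.4) = 10.2
var(T) = E[T²] − (E[T])² = 10.2 − (2.2)² = 5.36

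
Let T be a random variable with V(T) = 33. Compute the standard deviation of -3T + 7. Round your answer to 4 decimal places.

V(-3T + 7) = (-3)²·33 = 297
SD(-3T + 7) = √297 ≈ 17.2337

17.2337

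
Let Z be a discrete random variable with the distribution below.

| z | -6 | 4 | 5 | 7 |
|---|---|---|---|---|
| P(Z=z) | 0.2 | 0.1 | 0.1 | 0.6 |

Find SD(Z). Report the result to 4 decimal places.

E[Z] = (-6)(0.2) + (4)(0.1) + (5)(0.1) + (7)(0.6) = 3.9
E[Z²] = (-6)²(0.2) + (4)²(0.1) + (5)²(0.1) + (7)²(0.6) = 40.7
var(Z) = E[Z²] − (E[Z])² = 40.7 − (3.9)² = 25.49
SD(Z) = √25.49 ≈ 5.0488

5.0488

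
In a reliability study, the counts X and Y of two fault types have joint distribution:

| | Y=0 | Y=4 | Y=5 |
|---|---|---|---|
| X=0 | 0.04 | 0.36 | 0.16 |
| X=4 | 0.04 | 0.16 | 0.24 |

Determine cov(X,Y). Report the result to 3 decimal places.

0.179

E[X] = 1.76,  E[Y] = 4.08
E[XY] = 7.36
cov(X,Y) = E[XY] − E[X]E[Y] = 7.36 − (1.76)(4.08) = 0.1792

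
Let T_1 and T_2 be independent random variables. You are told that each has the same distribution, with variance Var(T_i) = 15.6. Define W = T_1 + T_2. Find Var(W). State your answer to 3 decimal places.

By independence, Var(W) = (1)²Var(T_1) + (1)²Var(T_2)
= (1)²·15.6 + (1)²·15.6 = 31.2

31.200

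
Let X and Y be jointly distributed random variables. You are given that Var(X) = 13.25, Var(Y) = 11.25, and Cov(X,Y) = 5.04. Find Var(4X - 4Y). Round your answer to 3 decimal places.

230.720

Var(4X - 4Y) = (4)²·Var(X) + (-4)²·Var(Y) + 2·(4)·(-4)·Cov(X,Y)
= 16·13.25 + 16·11.25 + -32·5.04 = 230.72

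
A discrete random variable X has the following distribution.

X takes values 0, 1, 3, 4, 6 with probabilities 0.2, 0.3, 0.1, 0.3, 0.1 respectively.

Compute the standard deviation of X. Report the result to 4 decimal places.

1.9596

E[X] = (0)(0.2) + (1)(0.3) + (3)(0.1) + (4)(0.3) + (6)(0.1) = 2.4
E[X²] = (0)²(0.2) + (1)²(0.3) + (3)²(0.1) + (4)²(0.3) + (6)²(0.1) = 9.6
V(X) = E[X²] − (E[X])² = 9.6 − (2.4)² = 3.84
SD(X) = √3.84 ≈ 1.9596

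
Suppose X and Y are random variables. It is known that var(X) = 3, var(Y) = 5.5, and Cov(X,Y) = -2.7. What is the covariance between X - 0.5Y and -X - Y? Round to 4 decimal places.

1.1000

Cov(X - 0.5Y, -X - Y) = (1)(-1)var(X) + (-0.5)(-1)var(Y) + [(1)(-1) + (-0.5)(-1)]Cov(X,Y)
= -1·3 + 0.5·5.5 + -0.5·-2.7 = 1.1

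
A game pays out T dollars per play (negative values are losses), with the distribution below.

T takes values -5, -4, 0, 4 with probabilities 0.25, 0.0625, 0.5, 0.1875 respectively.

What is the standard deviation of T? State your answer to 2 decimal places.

3.11

E[T] = (-5)(0.25) + (-4)(0.0625) + (0)(0.5) + (4)(0.1875) = -0.75
E[T²] = (-5)²(0.25) + (-4)²(0.0625) + (0)²(0.5) + (4)²(0.1875) = 10.25
Var(T) = E[T²] − (E[T])² = 10.25 − (-0.75)² = 9.6875
SD(T) = √9.6875 ≈ 3.11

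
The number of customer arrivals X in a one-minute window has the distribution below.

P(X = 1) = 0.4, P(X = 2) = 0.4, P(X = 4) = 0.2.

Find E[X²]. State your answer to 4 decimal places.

5.2000

E[X²] = (1)²(0.4) + (2)²(0.4) + (4)²(0.2) = 5.2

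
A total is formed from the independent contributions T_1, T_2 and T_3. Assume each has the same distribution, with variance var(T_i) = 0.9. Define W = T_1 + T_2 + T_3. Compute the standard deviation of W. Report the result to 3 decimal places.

By independence, var(W) = (1)²var(T_1) + (1)²var(T_2) + (1)²var(T_3)
= (1)²·0.9 + (1)²·0.9 + (1)²·0.9 = 2.7
SD(W) = √2.7 ≈ 1.643

1.643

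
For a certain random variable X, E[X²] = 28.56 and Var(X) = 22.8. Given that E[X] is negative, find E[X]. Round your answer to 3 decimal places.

(E[X])² = E[X²] − Var(X) = 28.56 − 22.8 = 5.76
E[X] = −√5.76 = -2.4

-2.400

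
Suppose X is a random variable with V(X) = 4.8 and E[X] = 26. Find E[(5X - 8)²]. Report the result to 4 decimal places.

E[5X - 8] = 5·26 − 8 = 122
V(5X - 8) = (5)²·4.8 = 120
E[(5X - 8)²] = V((5X - 8)) + (E[(5X - 8)])² = 120 + (122)² = 15004

15004.0000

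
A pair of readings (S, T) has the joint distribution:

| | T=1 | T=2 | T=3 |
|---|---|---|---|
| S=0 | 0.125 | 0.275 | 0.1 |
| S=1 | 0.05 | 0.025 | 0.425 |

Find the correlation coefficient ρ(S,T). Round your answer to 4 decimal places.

E[S] = 0.5,  E[T] = 2.35
E[ST] = 1.375
Cov(S,T) = E[ST] − E[S]E[T] = 1.375 − (0.5)(2.35) = 0.2
Var(S) = 0.25,  Var(T) = 0.5775
ρ = 0.2 / √(0.25·0.5775) ≈ 0.5264

0.5264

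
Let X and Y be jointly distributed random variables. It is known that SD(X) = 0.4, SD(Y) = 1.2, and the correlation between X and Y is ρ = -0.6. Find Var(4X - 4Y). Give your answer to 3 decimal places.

34.816

Var(X) = (0.4)² = 0.16;  Var(Y) = (1.2)² = 1.44
Cov(X,Y) = ρ·SD(X)·SD(Y) = -0.6·0.4·1.2 = -0.288
Var(4X - 4Y) = (4)²·Var(X) + (-4)²·Var(Y) + 2·(4)·(-4)·Cov(X,Y)
= 16·0.16 + 16·1.44 + -32·-0.288 = 34.816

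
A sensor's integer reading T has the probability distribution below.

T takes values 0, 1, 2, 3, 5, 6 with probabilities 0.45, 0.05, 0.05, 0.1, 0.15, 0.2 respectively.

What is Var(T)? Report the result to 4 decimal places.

6.3400

E[T] = (0)(0.45) + (1)(0.05) + (2)(0.05) + (3)(0.1) + (5)(0.15) + (6)(0.2) = 2.4
E[T²] = (0)²(0.45) + (1)²(0.05) + (2)²(0.05) + (3)²(0.1) + (5)²(0.15) + (6)²(0.2) = 12.1
Var(T) = E[T²] − (E[T])² = 12.1 − (2.4)² = 6.34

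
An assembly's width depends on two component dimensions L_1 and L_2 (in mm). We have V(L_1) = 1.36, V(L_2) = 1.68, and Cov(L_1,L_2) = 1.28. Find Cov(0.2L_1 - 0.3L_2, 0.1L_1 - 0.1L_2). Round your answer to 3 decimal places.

Cov(0.2L_1 - 0.3L_2, 0.1L_1 - 0.1L_2) = (0.2)(0.1)V(L_1) + (-0.3)(-0.1)V(L_2) + [(0.2)(-0.1) + (-0.3)(0.1)]Cov(L_1,L_2)
= 0.02·1.36 + 0.03·1.68 + -0.05·1.28 = 0.0136

0.014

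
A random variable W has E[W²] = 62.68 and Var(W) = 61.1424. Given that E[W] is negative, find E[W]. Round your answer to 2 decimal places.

(E[W])² = E[W²] − Var(W) = 62.68 − 61.1424 = 1.5376
E[W] = −√1.5376 = -1.24

-1.24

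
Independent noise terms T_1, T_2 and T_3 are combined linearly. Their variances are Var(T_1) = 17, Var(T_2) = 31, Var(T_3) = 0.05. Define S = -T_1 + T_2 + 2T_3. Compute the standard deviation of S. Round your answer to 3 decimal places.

6.943

By independence, Var(S) = (-1)²Var(T_1) + (1)²Var(T_2) + (2)²Var(T_3)
= (-1)²·17 + (1)²·31 + (2)²·0.05 = 48.2
σ(S) = √48.2 ≈ 6.943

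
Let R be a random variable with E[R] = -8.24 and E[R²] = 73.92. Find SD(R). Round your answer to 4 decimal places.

2.4541

V(R) = 73.92 − (-8.24)² = 6.0224
SD(R) = √6.0224 ≈ 2.4541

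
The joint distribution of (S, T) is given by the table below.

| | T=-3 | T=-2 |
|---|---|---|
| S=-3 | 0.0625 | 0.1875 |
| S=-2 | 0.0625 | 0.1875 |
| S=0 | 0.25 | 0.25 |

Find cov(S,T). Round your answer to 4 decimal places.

E[S] = -1.25,  E[T] = -2.375
E[ST] = 2.8125
cov(S,T) = E[ST] − E[S]E[T] = 2.8125 − (-1.25)(-2.375) = -0.15625

-0.1563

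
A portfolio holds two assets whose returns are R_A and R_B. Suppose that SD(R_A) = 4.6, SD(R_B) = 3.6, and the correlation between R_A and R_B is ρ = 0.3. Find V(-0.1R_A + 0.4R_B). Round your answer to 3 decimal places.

V(R_A) = (4.6)² = 21.16;  V(R_B) = (3.6)² = 12.96
Cov(R_A,R_B) = ρ·SD(R_A)·SD(R_B) = 0.3·4.6·3.6 = 4.968
V(-0.1R_A + 0.4R_B) = (-0.1)²·V(R_A) + (0.4)²·V(R_B) + 2·(-0.1)·(0.4)·Cov(R_A,R_B)
= 0.01·21.16 + 0.16·12.96 + -0.08·4.968 = 1.88776

1.888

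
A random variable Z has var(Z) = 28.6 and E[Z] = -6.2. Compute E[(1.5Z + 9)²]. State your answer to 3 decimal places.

E[1.5Z + 9] = 1.5·-6.2 + 9 = -0.3
var(1.5Z + 9) = (1.5)²·28.6 = 64.35
E[(1.5Z + 9)²] = var((1.5Z + 9)) + (E[(1.5Z + 9)])² = 64.35 + (-0.3)² = 64.44

64.440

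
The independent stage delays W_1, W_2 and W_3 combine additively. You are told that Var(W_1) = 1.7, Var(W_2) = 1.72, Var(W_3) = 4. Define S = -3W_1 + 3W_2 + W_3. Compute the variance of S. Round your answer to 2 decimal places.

By independence, Var(S) = (-3)²Var(W_1) + (3)²Var(W_2) + (1)²Var(W_3)
= (-3)²·1.7 + (3)²·1.72 + (1)²·4 = 34.78

34.78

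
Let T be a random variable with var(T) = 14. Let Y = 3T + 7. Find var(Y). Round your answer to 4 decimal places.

126.0000

var(3T + 7) = (3)²·var(T) = 9·14 = 126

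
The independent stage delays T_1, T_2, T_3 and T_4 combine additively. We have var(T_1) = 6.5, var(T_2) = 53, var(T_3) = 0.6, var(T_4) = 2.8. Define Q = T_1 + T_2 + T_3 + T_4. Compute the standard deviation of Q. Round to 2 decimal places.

7.93

By independence, var(Q) = (1)²var(T_1) + (1)²var(T_2) + (1)²var(T_3) + (1)²var(T_4)
= (1)²·6.5 + (1)²·53 + (1)²·0.6 + (1)²·2.8 = 62.9
SD(Q) = √62.9 ≈ 7.93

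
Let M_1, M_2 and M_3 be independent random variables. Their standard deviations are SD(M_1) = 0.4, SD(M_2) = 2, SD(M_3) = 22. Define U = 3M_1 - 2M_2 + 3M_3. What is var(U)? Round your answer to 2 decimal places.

var(M_1) = 0.16, var(M_2) = 4, var(M_3) = 484
By independence, var(U) = (3)²var(M_1) + (-2)²var(M_2) + (3)²var(M_3)
= (3)²·0.16 + (-2)²·4 + (3)²·484 = 4373.44

4373.44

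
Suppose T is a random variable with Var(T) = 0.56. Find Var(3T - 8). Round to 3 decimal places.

5.040

Var(3T - 8) = (3)²·Var(T) = 9·0.56 = 5.04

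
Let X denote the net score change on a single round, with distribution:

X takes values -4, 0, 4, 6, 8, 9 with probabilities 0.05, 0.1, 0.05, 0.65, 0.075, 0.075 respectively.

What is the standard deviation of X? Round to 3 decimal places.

3.016

E[X] = (-4)(0.05) + (0)(0.1) + (4)(0.05) + (6)(0.65) + (8)(0.075) + (9)(0.075) = 5.175
E[X²] = (-4)²(0.05) + (0)²(0.1) + (4)²(0.05) + (6)²(0.65) + (8)²(0.075) + (9)²(0.075) = 35.875
V(X) = E[X²] − (E[X])² = 35.875 − (5.175)² = 9.094375
SD(X) = √9.094375 ≈ 3.016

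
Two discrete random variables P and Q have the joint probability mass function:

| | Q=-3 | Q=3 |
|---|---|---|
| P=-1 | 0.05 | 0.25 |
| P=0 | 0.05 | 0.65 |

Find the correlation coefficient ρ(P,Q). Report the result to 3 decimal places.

0.145

E[P] = -0.3,  E[Q] = 2.4
E[PQ] = -0.6
cov(P,Q) = E[PQ] − E[P]E[Q] = -0.6 − (-0.3)(2.4) = 0.12
Var(P) = 0.21,  Var(Q) = 3.24
ρ = 0.12 / √(0.21·3.24) ≈ 0.145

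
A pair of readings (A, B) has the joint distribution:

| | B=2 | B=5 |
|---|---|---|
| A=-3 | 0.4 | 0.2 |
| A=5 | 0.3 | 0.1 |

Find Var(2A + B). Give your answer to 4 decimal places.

E[A] = 0.2,  E[B] = 2.9,  E[AB] = 0.1
Var(A) = 15.4 − (0.2)² = 15.36;  Var(B) = 10.3 − (2.9)² = 1.89
Cov(A,B) = 0.1 − (0.2)(2.9) = -0.48
Var(2A + B) = (2)²·15.36 + (1)²·1.89 + 2·(2)·(1)·-0.48 = 61.41

61.4100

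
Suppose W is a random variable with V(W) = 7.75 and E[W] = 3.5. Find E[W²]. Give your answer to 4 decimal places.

20.0000

E[W²] = V(W) + (E[W])² = 7.75 + (3.5)² = 20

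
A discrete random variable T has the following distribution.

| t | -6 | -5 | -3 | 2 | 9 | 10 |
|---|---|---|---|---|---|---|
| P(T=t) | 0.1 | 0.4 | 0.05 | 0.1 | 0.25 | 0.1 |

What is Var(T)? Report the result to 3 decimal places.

44.210

E[T] = (-6)(0.1) + (-5)(0.4) + (-3)(0.05) + (2)(0.1) + (9)(0.25) + (10)(0.1) = 0.7
E[T²] = (-6)²(0.1) + (-5)²(0.4) + (-3)²(0.05) + (2)²(0.1) + (9)²(0.25) + (10)²(0.1) = 44.7
Var(T) = E[T²] − (E[T])² = 44.7 − (0.7)² = 44.21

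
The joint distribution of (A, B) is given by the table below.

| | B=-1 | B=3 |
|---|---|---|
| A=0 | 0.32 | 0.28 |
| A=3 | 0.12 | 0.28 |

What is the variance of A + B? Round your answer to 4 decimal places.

7.4464

E[A] = 1.2,  E[B] = 1.24,  E[AB] = 2.16
Var(A) = 3.6 − (1.2)² = 2.16;  Var(B) = 5.48 − (1.24)² = 3.9424
cov(A,B) = 2.16 − (1.2)(1.24) = 0.672
Var(A + B) = (1)²·2.16 + (1)²·3.9424 + 2·(1)·(1)·0.672 = 7.4464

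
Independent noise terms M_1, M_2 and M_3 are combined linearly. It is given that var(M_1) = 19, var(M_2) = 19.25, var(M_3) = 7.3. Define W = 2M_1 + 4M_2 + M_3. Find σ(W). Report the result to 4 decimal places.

By independence, var(W) = (2)²var(M_1) + (4)²var(M_2) + (1)²var(M_3)
= (2)²·19 + (4)²·19.25 + (1)²·7.3 = 391.3
σ(W) = √391.3 ≈ 19.7813

19.7813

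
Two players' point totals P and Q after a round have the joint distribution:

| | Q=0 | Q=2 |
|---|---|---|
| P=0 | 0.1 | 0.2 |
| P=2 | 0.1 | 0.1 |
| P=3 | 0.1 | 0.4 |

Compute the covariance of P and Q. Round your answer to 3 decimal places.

0.140

E[P] = 1.9,  E[Q] = 1.4
E[PQ] = 2.8
Cov(P,Q) = E[PQ] − E[P]E[Q] = 2.8 − (1.9)(1.4) = 0.14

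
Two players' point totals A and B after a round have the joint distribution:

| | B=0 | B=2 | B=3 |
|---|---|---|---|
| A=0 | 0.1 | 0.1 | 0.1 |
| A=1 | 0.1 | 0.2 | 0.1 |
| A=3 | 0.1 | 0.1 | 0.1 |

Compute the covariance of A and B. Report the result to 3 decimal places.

E[A] = 1.3,  E[B] = 1.7
E[AB] = 2.2
Cov(A,B) = E[AB] − E[A]E[B] = 2.2 − (1.3)(1.7) = -0.01

-0.010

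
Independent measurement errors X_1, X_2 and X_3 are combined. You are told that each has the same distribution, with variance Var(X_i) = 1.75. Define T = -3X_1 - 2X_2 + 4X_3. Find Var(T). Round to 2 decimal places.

By independence, Var(T) = (-3)²Var(X_1) + (-2)²Var(X_2) + (4)²Var(X_3)
= (-3)²·1.75 + (-2)²·1.75 + (4)²·1.75 = 50.75

50.75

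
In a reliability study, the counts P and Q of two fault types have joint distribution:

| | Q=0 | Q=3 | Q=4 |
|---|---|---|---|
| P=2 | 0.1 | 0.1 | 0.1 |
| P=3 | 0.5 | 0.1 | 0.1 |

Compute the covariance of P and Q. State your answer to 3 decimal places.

-0.280

E[P] = 2.7,  E[Q] = 1.4
E[PQ] = 3.5
Cov(P,Q) = E[PQ] − E[P]E[Q] = 3.5 − (2.7)(1.4) = -0.28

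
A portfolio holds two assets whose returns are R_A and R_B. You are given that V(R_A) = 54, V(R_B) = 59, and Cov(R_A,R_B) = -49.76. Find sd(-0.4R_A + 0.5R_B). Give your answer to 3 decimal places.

V(-0.4R_A + 0.5R_B) = (-0.4)²·V(R_A) + (0.5)²·V(R_B) + 2·(-0.4)·(0.5)·Cov(R_A,R_B)
= 0.16·54 + 0.25·59 + -0.4·-49.76 = 43.294
sd(-0.4R_A + 0.5R_B) = √43.294 ≈ 6.580

6.580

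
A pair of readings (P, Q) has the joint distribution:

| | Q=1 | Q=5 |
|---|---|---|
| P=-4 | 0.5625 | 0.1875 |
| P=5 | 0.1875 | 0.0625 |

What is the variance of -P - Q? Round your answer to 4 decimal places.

E[P] = -1.75,  E[Q] = 2,  E[PQ] = -3.5
Var(P) = 18.25 − (-1.75)² = 15.1875;  Var(Q) = 7 − (2)² = 3
cov(P,Q) = -3.5 − (-1.75)(2) = 0
Var(-P - Q) = (-1)²·15.1875 + (-1)²·3 + 2·(-1)·(-1)·0 = 18.1875

18.1875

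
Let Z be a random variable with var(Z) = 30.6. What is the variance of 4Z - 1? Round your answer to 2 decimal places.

489.60

var(4Z - 1) = (4)²·var(Z) = 16·30.6 = 489.6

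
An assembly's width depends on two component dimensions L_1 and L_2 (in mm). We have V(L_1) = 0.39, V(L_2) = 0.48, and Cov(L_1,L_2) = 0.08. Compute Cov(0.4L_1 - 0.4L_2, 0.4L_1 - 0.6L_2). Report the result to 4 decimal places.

Cov(0.4L_1 - 0.4L_2, 0.4L_1 - 0.6L_2) = (0.4)(0.4)V(L_1) + (-0.4)(-0.6)V(L_2) + [(0.4)(-0.6) + (-0.4)(0.4)]Cov(L_1,L_2)
= 0.16·0.39 + 0.24·0.48 + -0.4·0.08 = 0.1456

0.1456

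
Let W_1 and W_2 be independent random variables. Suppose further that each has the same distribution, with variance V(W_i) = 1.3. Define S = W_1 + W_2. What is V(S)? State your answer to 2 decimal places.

By independence, V(S) = (1)²V(W_1) + (1)²V(W_2)
= (1)²·1.3 + (1)²·1.3 = 2.6

2.60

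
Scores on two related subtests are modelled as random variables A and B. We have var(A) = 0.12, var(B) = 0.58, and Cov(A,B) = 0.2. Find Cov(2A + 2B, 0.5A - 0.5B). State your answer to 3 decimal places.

-0.460

Cov(2A + 2B, 0.5A - 0.5B) = (2)(0.5)var(A) + (2)(-0.5)var(B) + [(2)(-0.5) + (2)(0.5)]Cov(A,B)
= 1·0.12 + -1·0.58 + 0·0.2 = -0.46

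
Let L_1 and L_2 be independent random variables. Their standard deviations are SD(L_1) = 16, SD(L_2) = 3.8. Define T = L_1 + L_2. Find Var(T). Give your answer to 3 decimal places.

Var(L_1) = 256, Var(L_2) = 14.44
By independence, Var(T) = (1)²Var(L_1) + (1)²Var(L_2)
= (1)²·256 + (1)²·14.44 = 270.44

270.440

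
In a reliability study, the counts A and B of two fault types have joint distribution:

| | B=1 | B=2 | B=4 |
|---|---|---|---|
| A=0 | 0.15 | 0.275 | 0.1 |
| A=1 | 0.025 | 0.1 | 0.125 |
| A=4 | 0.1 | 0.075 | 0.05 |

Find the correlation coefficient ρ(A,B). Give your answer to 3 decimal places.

-0.050

E[A] = 1.15,  E[B] = 2.275
E[AB] = 2.525
cov(A,B) = E[AB] − E[A]E[B] = 2.525 − (1.15)(2.275) = -0.09125
Var(A) = 2.5275,  Var(B) = 1.299375
ρ = -0.09125 / √(2.5275·1.299375) ≈ -0.050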